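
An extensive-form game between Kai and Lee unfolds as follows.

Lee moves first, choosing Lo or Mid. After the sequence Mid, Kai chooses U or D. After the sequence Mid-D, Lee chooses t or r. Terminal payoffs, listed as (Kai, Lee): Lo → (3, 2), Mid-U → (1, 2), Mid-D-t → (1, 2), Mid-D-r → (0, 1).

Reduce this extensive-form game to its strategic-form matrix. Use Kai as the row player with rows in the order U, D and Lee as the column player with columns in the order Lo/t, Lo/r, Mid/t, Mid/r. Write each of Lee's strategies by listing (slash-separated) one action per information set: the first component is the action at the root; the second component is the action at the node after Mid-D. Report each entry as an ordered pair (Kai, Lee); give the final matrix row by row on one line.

U: (3,2) (3,2) (1,2) (1,2) | D: (3,2) (3,2) (1,2) (0,1)

         Lo/t     Lo/r    Mid/t    Mid/r
   U    (3,2)    (3,2)    (1,2)    (1,2)
   D    (3,2)    (3,2)    (1,2)    (0,1)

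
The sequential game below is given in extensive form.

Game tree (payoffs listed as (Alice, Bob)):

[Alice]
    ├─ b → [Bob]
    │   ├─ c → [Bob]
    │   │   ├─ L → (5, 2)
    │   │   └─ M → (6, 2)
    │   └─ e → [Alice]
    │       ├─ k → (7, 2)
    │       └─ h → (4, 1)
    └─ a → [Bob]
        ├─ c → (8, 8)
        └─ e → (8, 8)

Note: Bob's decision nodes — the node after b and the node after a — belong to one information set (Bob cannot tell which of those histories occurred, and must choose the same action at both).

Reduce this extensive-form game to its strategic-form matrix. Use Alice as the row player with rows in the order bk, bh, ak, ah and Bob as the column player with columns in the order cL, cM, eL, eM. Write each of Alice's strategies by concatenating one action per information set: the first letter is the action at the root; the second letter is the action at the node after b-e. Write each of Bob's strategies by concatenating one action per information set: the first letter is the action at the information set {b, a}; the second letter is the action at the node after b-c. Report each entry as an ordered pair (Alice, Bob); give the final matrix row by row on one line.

Row bk: cL→(5,2), cM→(6,2), eL→(7,2), eM→(7,2)
Row bh: cL→(5,2), cM→(6,2), eL→(4,1), eM→(4,1)
Row ak: cL→(8,8), cM→(8,8), eL→(8,8), eM→(8,8)
Row ah: cL→(8,8), cM→(8,8), eL→(8,8), eM→(8,8)

bk: (5,2) (6,2) (7,2) (7,2) | bh: (5,2) (6,2) (4,1) (4,1) | ak: (8,8) (8,8) (8,8) (8,8) | ah: (8,8) (8,8) (8,8) (8,8)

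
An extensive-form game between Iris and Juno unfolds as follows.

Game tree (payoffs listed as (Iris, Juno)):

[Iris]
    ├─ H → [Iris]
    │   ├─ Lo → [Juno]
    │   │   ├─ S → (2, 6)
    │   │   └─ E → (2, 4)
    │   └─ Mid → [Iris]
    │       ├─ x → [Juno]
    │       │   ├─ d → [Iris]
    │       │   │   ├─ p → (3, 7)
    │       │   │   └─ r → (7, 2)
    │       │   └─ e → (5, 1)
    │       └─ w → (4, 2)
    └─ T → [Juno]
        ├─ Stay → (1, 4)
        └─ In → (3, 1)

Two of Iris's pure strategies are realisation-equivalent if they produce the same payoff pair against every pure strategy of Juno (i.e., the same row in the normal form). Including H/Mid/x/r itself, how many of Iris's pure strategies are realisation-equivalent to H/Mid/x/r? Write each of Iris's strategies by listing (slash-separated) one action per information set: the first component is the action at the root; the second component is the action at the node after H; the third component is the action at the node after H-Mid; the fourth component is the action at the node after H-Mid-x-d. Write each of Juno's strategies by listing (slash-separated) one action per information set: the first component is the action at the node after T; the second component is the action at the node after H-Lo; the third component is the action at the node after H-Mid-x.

1

Row for H/Mid/x/r (columns Stay/S/d, Stay/S/e, Stay/E/d, Stay/E/e, In/S/d, In/S/e, In/E/d, In/E/e): (7,2) (5,1) (7,2) (5,1) (7,2) (5,1) (7,2) (5,1).
Every one of Iris's information sets is on the play path for some reply by Juno when Iris follows H/Mid/x/r.
Changing the action at any of them therefore changes at least one column, so only H/Mid/x/r itself gives this row.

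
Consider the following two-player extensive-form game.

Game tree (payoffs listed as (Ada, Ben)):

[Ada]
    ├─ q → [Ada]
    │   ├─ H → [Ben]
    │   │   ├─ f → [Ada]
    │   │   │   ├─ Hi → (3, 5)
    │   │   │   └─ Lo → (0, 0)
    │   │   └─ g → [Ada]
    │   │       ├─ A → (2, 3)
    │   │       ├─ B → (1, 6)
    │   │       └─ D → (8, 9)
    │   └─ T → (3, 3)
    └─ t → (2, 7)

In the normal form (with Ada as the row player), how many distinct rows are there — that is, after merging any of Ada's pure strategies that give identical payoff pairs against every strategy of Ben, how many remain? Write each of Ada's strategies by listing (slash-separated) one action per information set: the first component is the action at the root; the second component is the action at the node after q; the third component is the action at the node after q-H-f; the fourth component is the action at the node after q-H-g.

Ada has 24 pure strategies: q/H/Hi/A, q/H/Hi/B, q/H/Hi/D, q/H/Lo/A, q/H/Lo/B, q/H/Lo/D, q/T/Hi/A, q/T/Hi/B, q/T/Hi/D, q/T/Lo/A, q/T/Lo/B, q/T/Lo/D, t/H/Hi/A, t/H/Hi/B, t/H/Hi/D, t/H/Lo/A, t/H/Lo/B, t/H/Lo/D, t/T/Hi/A, t/T/Hi/B, t/T/Hi/D, t/T/Lo/A, t/T/Lo/B, t/T/Lo/D. Columns: f, g.
{q/H/Hi/A} → row (3,5) (2,3)
{q/H/Hi/B} → row (3,5) (1,6)
{q/H/Hi/D} → row (3,5) (8,9)
{q/H/Lo/A} → row (0,0) (2,3)
{q/H/Lo/B} → row (0,0) (1,6)
{q/H/Lo/D} → row (0,0) (8,9)
{q/T/Hi/A, q/T/Hi/B, q/T/Hi/D, q/T/Lo/A, q/T/Lo/B, q/T/Lo/D} → row (3,3) (3,3)
{t/H/Hi/A, t/H/Hi/B, t/H/Hi/D, t/H/Lo/A, t/H/Lo/B, t/H/Lo/D, t/T/Hi/A, t/T/Hi/B, t/T/Hi/D, t/T/Lo/A, t/T/Lo/B, t/T/Lo/D} → row (2,7) (2,7)
That's 8 distinct rows out of 24 strategies.

8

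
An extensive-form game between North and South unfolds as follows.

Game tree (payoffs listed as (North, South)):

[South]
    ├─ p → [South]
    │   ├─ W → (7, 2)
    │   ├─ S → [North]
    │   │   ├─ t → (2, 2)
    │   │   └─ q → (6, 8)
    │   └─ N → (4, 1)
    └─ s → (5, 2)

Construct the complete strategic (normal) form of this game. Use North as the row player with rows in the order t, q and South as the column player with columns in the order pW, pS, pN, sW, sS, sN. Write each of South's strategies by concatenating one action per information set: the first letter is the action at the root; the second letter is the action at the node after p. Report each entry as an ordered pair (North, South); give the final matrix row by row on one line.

t: (7,2) (2,2) (4,1) (5,2) (5,2) (5,2) | q: (7,2) (6,8) (4,1) (5,2) (5,2) (5,2)

           pW       pS       pN       sW       sS       sN
   t    (7,2)    (2,2)    (4,1)    (5,2)    (5,2)    (5,2)
   q    (7,2)    (6,8)    (4,1)    (5,2)    (5,2)    (5,2)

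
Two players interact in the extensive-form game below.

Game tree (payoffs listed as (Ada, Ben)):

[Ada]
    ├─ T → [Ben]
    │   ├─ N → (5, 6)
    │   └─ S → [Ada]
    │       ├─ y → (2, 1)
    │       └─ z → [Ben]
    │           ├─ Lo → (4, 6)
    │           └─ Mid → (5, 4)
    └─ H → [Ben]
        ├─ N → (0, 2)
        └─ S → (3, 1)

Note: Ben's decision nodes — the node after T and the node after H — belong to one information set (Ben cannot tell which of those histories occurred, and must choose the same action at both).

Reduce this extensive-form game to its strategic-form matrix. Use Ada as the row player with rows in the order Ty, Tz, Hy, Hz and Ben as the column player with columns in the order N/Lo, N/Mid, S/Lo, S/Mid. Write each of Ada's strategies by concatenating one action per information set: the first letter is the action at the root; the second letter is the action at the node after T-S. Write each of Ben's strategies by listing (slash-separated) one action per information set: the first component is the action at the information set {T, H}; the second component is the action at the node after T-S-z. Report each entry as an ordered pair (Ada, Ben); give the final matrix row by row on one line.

Ty: (5,6) (5,6) (2,1) (2,1) | Tz: (5,6) (5,6) (4,6) (5,4) | Hy: (0,2) (0,2) (3,1) (3,1) | Hz: (0,2) (0,2) (3,1) (3,1)

Row Ty: N/Lo→(5,6), N/Mid→(5,6), S/Lo→(2,1), S/Mid→(2,1)
Row Tz: N/Lo→(5,6), N/Mid→(5,6), S/Lo→(4,6), S/Mid→(5,4)
Row Hy: N/Lo→(0,2), N/Mid→(0,2), S/Lo→(3,1), S/Mid→(3,1)
Row Hz: N/Lo→(0,2), N/Mid→(0,2), S/Lo→(3,1), S/Mid→(3,1)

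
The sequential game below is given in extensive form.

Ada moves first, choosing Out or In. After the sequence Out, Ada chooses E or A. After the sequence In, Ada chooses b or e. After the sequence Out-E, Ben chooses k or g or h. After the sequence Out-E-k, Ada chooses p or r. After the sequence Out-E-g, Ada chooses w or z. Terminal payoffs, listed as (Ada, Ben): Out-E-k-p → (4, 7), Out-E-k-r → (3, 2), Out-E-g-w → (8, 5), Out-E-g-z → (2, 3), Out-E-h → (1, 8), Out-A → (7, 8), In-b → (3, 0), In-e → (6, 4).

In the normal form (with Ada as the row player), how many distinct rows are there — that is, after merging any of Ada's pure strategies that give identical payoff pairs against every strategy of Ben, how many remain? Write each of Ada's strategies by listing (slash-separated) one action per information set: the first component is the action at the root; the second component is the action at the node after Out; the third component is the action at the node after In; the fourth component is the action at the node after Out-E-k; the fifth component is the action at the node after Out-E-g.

7

Ada has 32 pure strategies: Out/E/b/p/w, Out/E/b/p/z, Out/E/b/r/w, Out/E/b/r/z, Out/E/e/p/w, Out/E/e/p/z, Out/E/e/r/w, Out/E/e/r/z, Out/A/b/p/w, Out/A/b/p/z, Out/A/b/r/w, Out/A/b/r/z, Out/A/e/p/w, Out/A/e/p/z, Out/A/e/r/w, Out/A/e/r/z, In/E/b/p/w, In/E/b/p/z, In/E/b/r/w, In/E/b/r/z, In/E/e/p/w, In/E/e/p/z, In/E/e/r/w, In/E/e/r/z, In/A/b/p/w, In/A/b/p/z, In/A/b/r/w, In/A/b/r/z, In/A/e/p/w, In/A/e/p/z, In/A/e/r/w, In/A/e/r/z. Columns: k, g, h.
{Out/E/b/p/w, Out/E/e/p/w} → row (4,7) (8,5) (1,8)
{Out/E/b/p/z, Out/E/e/p/z} → row (4,7) (2,3) (1,8)
{Out/E/b/r/w, Out/E/e/r/w} → row (3,2) (8,5) (1,8)
{Out/E/b/r/z, Out/E/e/r/z} → row (3,2) (2,3) (1,8)
{Out/A/b/p/w, Out/A/b/p/z, Out/A/b/r/w, Out/A/b/r/z, Out/A/e/p/w, Out/A/e/p/z, Out/A/e/r/w, Out/A/e/r/z} → row (7,8) (7,8) (7,8)
{In/E/b/p/w, In/E/b/p/z, In/E/b/r/w, In/E/b/r/z, In/A/b/p/w, In/A/b/p/z, In/A/b/r/w, In/A/b/r/z} → row (3,0) (3,0) (3,0)
{In/E/e/p/w, In/E/e/p/z, In/E/e/r/w, In/E/e/r/z, In/A/e/p/w, In/A/e/p/z, In/A/e/r/w, In/A/e/r/z} → row (6,4) (6,4) (6,4)
That's 7 distinct rows out of 32 strategies.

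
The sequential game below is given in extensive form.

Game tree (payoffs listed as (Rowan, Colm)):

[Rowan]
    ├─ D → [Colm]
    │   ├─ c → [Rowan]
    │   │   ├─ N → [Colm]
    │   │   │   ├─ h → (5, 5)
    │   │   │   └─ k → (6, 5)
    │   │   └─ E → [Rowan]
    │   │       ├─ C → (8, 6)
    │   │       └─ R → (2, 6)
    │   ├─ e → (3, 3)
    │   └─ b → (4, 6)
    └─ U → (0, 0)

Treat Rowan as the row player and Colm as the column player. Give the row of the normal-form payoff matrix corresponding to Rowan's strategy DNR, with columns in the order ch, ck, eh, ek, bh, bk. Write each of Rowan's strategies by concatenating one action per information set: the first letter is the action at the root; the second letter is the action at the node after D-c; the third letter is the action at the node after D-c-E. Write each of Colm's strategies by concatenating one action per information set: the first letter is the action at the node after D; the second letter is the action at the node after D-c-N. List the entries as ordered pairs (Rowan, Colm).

vs ch: Rowan plays D → Colm plays c at [D] → Rowan plays N at [D-c] → Colm plays h at [D-c-N] → (5, 5)
vs ck: Rowan plays D → Colm plays c at [D] → Rowan plays N at [D-c] → Colm plays k at [D-c-N] → (6, 5)
vs eh: Rowan plays D → Colm plays e at [D] → (3, 3)
vs ek: Rowan plays D → Colm plays e at [D] → (3, 3)
vs bh: Rowan plays D → Colm plays b at [D] → (4, 6)
vs bk: Rowan plays D → Colm plays b at [D] → (4, 6)

(5,5) (6,5) (3,3) (3,3) (4,6) (4,6)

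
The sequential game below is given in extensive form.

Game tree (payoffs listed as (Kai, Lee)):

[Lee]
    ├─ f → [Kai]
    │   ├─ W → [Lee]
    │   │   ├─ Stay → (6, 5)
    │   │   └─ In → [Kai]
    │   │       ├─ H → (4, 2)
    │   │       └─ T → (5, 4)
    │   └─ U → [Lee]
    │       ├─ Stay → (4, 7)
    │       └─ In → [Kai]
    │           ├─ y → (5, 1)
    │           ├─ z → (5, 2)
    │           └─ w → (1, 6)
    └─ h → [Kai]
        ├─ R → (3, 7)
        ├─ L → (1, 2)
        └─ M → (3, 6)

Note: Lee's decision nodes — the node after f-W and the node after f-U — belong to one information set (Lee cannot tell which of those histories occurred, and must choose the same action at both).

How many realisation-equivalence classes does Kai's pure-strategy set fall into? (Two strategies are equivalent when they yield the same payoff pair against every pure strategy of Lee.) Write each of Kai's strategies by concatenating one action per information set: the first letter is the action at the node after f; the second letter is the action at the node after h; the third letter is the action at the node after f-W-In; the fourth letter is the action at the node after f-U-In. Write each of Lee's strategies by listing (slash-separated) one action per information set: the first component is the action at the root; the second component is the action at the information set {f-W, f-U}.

15

Kai has 36 pure strategies: WRHy, WRHz, WRHw, WRTy, WRTz, WRTw, WLHy, WLHz, WLHw, WLTy, WLTz, WLTw, WMHy, WMHz, WMHw, WMTy, WMTz, WMTw, URHy, URHz, URHw, URTy, URTz, URTw, ULHy, ULHz, ULHw, ULTy, ULTz, ULTw, UMHy, UMHz, UMHw, UMTy, UMTz, UMTw. Columns: f/Stay, f/In, h/Stay, h/In.
{WRHy, WRHz, WRHw} → row (6,5) (4,2) (3,7) (3,7)
{WRTy, WRTz, WRTw} → row (6,5) (5,4) (3,7) (3,7)
{WLHy, WLHz, WLHw} → row (6,5) (4,2) (1,2) (1,2)
{WLTy, WLTz, WLTw} → row (6,5) (5,4) (1,2) (1,2)
{WMHy, WMHz, WMHw} → row (6,5) (4,2) (3,6) (3,6)
{WMTy, WMTz, WMTw} → row (6,5) (5,4) (3,6) (3,6)
{URHy, URTy} → row (4,7) (5,1) (3,7) (3,7)
{URHz, URTz} → row (4,7) (5,2) (3,7) (3,7)
{URHw, URTw} → row (4,7) (1,6) (3,7) (3,7)
{ULHy, ULTy} → row (4,7) (5,1) (1,2) (1,2)
{ULHz, ULTz} → row (4,7) (5,2) (1,2) (1,2)
{ULHw, ULTw} → row (4,7) (1,6) (1,2) (1,2)
{UMHy, UMTy} → row (4,7) (5,1) (3,6) (3,6)
{UMHz, UMTz} → row (4,7) (5,2) (3,6) (3,6)
{UMHw, UMTw} → row (4,7) (1,6) (3,6) (3,6)
That's 15 distinct rows out of 36 strategies.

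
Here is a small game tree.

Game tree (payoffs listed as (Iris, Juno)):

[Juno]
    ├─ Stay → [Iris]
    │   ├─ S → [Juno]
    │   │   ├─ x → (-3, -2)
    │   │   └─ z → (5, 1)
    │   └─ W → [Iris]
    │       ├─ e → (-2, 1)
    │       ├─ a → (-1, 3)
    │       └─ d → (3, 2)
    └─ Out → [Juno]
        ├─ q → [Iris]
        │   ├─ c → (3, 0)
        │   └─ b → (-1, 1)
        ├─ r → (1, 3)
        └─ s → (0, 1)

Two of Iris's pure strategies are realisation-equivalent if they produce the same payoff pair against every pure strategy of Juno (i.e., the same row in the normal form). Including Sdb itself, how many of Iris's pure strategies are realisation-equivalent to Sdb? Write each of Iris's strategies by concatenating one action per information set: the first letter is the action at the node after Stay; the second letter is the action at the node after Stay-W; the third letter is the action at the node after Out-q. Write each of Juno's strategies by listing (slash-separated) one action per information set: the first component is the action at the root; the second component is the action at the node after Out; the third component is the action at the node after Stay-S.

Row for Sdb (columns Stay/q/x, Stay/q/z, Stay/r/x, Stay/r/z, Stay/s/x, Stay/s/z, Out/q/x, Out/q/z, Out/r/x, Out/r/z, Out/s/x, Out/s/z): (-3,-2) (5,1) (-3,-2) (5,1) (-3,-2) (5,1) (-1,1) (-1,1) (1,3) (1,3) (0,1) (0,1).
Under Sdb, Iris's choice at the node after Stay-W can never be reached regardless of what Juno does, so varying those choices leaves every outcome unchanged.
Holding the reachable choices fixed and varying the unreachable one freely already gives 3 equivalent strategies.
No other strategy reproduces this row, so those 3 are the full class: Seb, Sab, Sdb.

3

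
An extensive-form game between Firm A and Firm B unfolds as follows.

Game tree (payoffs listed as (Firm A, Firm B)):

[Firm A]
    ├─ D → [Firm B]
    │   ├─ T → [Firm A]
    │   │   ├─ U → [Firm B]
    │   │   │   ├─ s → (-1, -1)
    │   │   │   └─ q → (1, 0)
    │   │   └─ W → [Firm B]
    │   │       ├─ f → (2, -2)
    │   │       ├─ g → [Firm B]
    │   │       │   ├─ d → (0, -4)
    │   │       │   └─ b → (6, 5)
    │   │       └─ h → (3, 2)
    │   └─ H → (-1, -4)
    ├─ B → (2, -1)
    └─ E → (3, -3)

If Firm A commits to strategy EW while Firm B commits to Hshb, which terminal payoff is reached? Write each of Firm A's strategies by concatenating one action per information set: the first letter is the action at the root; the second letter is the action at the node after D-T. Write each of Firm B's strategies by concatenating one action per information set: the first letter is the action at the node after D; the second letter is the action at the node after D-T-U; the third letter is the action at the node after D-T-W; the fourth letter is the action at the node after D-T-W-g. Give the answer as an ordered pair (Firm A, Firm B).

(3, -3)

Trace the play path from the root:
  Firm A plays E
→ terminal payoff (3, -3).
(Firm A's choice at the node after D-T is never reached on this path, so it doesn't affect the outcome.)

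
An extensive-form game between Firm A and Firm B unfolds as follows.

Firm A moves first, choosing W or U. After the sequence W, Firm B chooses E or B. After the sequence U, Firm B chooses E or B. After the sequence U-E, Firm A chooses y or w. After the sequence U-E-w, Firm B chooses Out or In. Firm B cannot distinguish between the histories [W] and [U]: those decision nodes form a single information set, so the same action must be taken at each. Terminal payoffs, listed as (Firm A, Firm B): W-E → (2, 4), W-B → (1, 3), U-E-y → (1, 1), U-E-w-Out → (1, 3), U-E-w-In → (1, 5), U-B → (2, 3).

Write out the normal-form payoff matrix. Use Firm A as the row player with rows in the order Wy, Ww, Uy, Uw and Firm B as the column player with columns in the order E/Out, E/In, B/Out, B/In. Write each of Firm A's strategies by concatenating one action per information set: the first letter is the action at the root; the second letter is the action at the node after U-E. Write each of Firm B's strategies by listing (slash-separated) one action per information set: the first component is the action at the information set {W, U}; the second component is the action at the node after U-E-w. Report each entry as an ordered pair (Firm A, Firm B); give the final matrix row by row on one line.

        E/Out     E/In    B/Out     B/In
  Wy    (2,4)    (2,4)    (1,3)    (1,3)
  Ww    (2,4)    (2,4)    (1,3)    (1,3)
  Uy    (1,1)    (1,1)    (2,3)    (2,3)
  Uw    (1,3)    (1,5)    (2,3)    (2,3)

Wy: (2,4) (2,4) (1,3) (1,3) | Ww: (2,4) (2,4) (1,3) (1,3) | Uy: (1,1) (1,1) (2,3) (2,3) | Uw: (1,3) (1,5) (2,3) (2,3)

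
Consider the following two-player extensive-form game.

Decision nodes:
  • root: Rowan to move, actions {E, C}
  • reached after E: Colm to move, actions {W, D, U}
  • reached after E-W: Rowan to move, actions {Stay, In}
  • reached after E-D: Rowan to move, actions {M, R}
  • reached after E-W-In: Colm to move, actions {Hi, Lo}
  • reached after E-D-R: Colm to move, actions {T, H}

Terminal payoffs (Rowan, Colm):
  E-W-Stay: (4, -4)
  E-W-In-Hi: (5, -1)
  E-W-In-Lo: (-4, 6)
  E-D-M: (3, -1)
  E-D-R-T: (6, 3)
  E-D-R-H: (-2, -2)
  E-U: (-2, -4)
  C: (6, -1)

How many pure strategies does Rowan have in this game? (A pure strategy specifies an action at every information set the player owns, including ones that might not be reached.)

8

Rowan owns the root with actions {E, C} — two choices.
Rowan owns the node after E-W with actions {Stay, In} — two choices.
Rowan owns the node after E-D with actions {M, R} — two choices.
A pure strategy fixes one action at each information set independently, so the count is the product 2 × 2 × 2 = 8.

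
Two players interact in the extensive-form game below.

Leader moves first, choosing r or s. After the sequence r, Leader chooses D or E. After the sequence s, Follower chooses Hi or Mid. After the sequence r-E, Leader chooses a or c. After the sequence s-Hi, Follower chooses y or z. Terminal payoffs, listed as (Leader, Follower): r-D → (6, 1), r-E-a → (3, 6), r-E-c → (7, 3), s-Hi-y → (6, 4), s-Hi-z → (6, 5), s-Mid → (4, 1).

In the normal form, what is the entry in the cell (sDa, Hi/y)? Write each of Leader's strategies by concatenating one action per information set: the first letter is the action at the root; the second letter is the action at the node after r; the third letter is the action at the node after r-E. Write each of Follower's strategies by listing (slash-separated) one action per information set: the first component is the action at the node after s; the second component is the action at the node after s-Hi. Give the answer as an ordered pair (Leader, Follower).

Trace the play path from the root:
  Leader plays s
  Follower plays Hi at [s]
  Follower plays y at [s-Hi]
→ terminal payoff (6, 4).
(Leader's choice at the node after r is never reached on this path, so it doesn't affect the outcome.)

(6, 4)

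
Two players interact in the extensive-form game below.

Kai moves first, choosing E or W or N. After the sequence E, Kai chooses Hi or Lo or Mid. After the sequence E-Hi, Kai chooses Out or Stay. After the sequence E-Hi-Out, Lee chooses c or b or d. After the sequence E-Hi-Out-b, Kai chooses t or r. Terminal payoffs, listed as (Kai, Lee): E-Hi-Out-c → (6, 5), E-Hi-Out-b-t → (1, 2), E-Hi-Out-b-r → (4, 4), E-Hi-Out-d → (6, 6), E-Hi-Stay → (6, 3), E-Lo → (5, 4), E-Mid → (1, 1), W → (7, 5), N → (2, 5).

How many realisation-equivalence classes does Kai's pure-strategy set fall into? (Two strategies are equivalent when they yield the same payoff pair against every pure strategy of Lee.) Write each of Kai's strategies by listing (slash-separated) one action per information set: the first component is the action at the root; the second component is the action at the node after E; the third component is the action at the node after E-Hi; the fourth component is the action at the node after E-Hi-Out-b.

Kai has 36 pure strategies: E/Hi/Out/t, E/Hi/Out/r, E/Hi/Stay/t, E/Hi/Stay/r, E/Lo/Out/t, E/Lo/Out/r, E/Lo/Stay/t, E/Lo/Stay/r, E/Mid/Out/t, E/Mid/Out/r, E/Mid/Stay/t, E/Mid/Stay/r, W/Hi/Out/t, W/Hi/Out/r, W/Hi/Stay/t, W/Hi/Stay/r, W/Lo/Out/t, W/Lo/Out/r, W/Lo/Stay/t, W/Lo/Stay/r, W/Mid/Out/t, W/Mid/Out/r, W/Mid/Stay/t, W/Mid/Stay/r, N/Hi/Out/t, N/Hi/Out/r, N/Hi/Stay/t, N/Hi/Stay/r, N/Lo/Out/t, N/Lo/Out/r, N/Lo/Stay/t, N/Lo/Stay/r, N/Mid/Out/t, N/Mid/Out/r, N/Mid/Stay/t, N/Mid/Stay/r. Columns: c, b, d.
{E/Hi/Out/t} → row (6,5) (1,2) (6,6)
{E/Hi/Out/r} → row (6,5) (4,4) (6,6)
{E/Hi/Stay/t, E/Hi/Stay/r} → row (6,3) (6,3) (6,3)
{E/Lo/Out/t, E/Lo/Out/r, E/Lo/Stay/t, E/Lo/Stay/r} → row (5,4) (5,4) (5,4)
{E/Mid/Out/t, E/Mid/Out/r, E/Mid/Stay/t, E/Mid/Stay/r} → row (1,1) (1,1) (1,1)
{W/Hi/Out/t, W/Hi/Out/r, W/Hi/Stay/t, W/Hi/Stay/r, W/Lo/Out/t, W/Lo/Out/r, W/Lo/Stay/t, W/Lo/Stay/r, W/Mid/Out/t, W/Mid/Out/r, W/Mid/Stay/t, W/Mid/Stay/r} → row (7,5) (7,5) (7,5)
{N/Hi/Out/t, N/Hi/Out/r, N/Hi/Stay/t, N/Hi/Stay/r, N/Lo/Out/t, N/Lo/Out/r, N/Lo/Stay/t, N/Lo/Stay/r, N/Mid/Out/t, N/Mid/Out/r, N/Mid/Stay/t, N/Mid/Stay/r} → row (2,5) (2,5) (2,5)
That's 7 distinct rows out of 36 strategies.

7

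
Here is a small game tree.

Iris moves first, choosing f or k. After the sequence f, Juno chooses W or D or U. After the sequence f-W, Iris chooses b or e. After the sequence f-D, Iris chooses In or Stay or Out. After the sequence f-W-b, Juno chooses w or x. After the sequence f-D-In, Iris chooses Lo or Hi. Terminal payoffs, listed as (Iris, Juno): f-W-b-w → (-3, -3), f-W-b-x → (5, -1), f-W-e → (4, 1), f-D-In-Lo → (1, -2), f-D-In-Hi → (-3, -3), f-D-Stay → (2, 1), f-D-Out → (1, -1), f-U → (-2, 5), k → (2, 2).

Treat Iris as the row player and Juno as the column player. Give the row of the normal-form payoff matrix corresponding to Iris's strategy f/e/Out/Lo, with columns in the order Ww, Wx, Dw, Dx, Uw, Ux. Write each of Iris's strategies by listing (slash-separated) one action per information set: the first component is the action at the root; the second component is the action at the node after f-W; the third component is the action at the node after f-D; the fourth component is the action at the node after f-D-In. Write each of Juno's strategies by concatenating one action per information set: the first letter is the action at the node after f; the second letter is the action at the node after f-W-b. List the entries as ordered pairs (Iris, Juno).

vs Ww: Iris plays f → Juno plays W at [f] → Iris plays e at [f-W] → (4, 1)
vs Wx: Iris plays f → Juno plays W at [f] → Iris plays e at [f-W] → (4, 1)
vs Dw: Iris plays f → Juno plays D at [f] → Iris plays Out at [f-D] → (1, -1)
vs Dx: Iris plays f → Juno plays D at [f] → Iris plays Out at [f-D] → (1, -1)
vs Uw: Iris plays f → Juno plays U at [f] → (-2, 5)
vs Ux: Iris plays f → Juno plays U at [f] → (-2, 5)

(4,1) (4,1) (1,-1) (1,-1) (-2,5) (-2,5)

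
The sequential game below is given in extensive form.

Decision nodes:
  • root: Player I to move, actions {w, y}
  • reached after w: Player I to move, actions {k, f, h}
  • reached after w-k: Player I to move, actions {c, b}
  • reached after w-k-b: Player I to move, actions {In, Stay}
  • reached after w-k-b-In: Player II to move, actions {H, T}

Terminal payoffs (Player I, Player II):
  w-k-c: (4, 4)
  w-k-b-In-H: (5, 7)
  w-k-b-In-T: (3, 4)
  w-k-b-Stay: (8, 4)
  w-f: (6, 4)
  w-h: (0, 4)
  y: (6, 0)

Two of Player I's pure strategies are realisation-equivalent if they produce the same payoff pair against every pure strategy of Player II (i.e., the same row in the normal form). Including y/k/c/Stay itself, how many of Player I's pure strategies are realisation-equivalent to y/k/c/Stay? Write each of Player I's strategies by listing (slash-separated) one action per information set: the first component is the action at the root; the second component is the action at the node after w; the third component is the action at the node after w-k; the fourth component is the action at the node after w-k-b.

12

Row for y/k/c/Stay (columns H, T): (6,0) (6,0).
Under y/k/c/Stay, Player I's choice at the node after w and at the node after w-k and at the node after w-k-b can never be reached regardless of what Player II does, so varying those choices leaves every outcome unchanged.
Holding the reachable choices fixed and varying the unreachable ones freely already gives 3 × 2 × 2 = 12 equivalent strategies.
No other strategy reproduces this row, so those 12 are the full class: y/k/c/In, y/k/c/Stay, y/k/b/In, y/k/b/Stay, y/f/c/In, y/f/c/Stay, y/f/b/In, y/f/b/Stay, y/h/c/In, y/h/c/Stay, y/h/b/In, y/h/b/Stay.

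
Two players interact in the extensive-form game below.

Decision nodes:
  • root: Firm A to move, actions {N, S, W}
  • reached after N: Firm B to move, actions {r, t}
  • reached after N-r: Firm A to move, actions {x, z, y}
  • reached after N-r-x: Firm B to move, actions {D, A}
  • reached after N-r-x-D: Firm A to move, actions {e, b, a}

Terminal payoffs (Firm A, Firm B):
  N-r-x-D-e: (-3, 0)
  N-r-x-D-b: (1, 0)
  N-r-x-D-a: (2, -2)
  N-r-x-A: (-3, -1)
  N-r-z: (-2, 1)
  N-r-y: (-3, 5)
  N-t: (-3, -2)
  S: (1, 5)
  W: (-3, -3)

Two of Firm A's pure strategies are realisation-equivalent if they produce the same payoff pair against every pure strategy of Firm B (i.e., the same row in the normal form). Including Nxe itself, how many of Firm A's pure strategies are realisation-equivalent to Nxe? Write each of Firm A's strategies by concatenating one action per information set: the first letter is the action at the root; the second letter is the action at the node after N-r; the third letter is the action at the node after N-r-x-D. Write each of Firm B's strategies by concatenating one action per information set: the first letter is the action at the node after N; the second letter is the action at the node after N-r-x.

1

Row for Nxe (columns rD, rA, tD, tA): (-3,0) (-3,-1) (-3,-2) (-3,-2).
Every one of Firm A's information sets is on the play path for some reply by Firm B when Firm A follows Nxe.
Changing the action at any of them therefore changes at least one column, so only Nxe itself gives this row.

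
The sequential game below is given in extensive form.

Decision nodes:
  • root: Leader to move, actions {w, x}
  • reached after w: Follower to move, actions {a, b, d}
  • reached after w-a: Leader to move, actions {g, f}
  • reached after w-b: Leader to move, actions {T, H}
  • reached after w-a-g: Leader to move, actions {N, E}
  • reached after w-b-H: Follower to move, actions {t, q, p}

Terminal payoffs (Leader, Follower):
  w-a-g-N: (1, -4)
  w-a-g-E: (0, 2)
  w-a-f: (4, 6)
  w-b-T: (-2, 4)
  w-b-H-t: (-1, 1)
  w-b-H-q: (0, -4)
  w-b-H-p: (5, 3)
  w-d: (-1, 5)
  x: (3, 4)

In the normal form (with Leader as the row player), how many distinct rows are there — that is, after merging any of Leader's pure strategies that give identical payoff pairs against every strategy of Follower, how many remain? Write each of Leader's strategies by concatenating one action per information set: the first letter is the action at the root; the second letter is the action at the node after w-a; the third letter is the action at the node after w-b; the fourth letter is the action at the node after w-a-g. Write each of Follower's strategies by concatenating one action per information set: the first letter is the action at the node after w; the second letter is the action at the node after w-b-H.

7

Leader has 16 pure strategies: wgTN, wgTE, wgHN, wgHE, wfTN, wfTE, wfHN, wfHE, xgTN, xgTE, xgHN, xgHE, xfTN, xfTE, xfHN, xfHE. Columns: at, aq, ap, bt, bq, bp, dt, dq, dp.
{wgTN} → row (1,-4) (1,-4) (1,-4) (-2,4) (-2,4) (-2,4) (-1,5) (-1,5) (-1,5)
{wgTE} → row (0,2) (0,2) (0,2) (-2,4) (-2,4) (-2,4) (-1,5) (-1,5) (-1,5)
{wgHN} → row (1,-4) (1,-4) (1,-4) (-1,1) (0,-4) (5,3) (-1,5) (-1,5) (-1,5)
{wgHE} → row (0,2) (0,2) (0,2) (-1,1) (0,-4) (5,3) (-1,5) (-1,5) (-1,5)
{wfTN, wfTE} → row (4,6) (4,6) (4,6) (-2,4) (-2,4) (-2,4) (-1,5) (-1,5) (-1,5)
{wfHN, wfHE} → row (4,6) (4,6) (4,6) (-1,1) (0,-4) (5,3) (-1,5) (-1,5) (-1,5)
{xgTN, xgTE, xgHN, xgHE, xfTN, xfTE, xfHN, xfHE} → row (3,4) (3,4) (3,4) (3,4) (3,4) (3,4) (3,4) (3,4) (3,4)
That's 7 distinct rows out of 16 strategies.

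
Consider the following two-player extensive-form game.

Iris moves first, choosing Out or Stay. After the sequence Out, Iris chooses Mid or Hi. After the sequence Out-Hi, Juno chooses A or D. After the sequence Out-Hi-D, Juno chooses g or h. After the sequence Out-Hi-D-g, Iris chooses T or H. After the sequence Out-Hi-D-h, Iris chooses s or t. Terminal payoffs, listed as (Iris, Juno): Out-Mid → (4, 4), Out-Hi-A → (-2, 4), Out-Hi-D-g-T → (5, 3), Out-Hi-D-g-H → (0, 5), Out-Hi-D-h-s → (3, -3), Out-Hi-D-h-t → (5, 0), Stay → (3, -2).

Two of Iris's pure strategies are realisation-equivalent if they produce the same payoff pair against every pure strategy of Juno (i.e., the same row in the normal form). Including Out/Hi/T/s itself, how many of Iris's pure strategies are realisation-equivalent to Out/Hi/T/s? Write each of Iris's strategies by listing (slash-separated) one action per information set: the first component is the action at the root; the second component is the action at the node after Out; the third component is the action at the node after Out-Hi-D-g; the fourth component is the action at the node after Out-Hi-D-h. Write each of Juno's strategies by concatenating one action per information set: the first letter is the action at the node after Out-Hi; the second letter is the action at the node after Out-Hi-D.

Row for Out/Hi/T/s (columns Ag, Ah, Dg, Dh): (-2,4) (-2,4) (5,3) (3,-3).
Every one of Iris's information sets is on the play path for some reply by Juno when Iris follows Out/Hi/T/s.
Changing the action at any of them therefore changes at least one column, so only Out/Hi/T/s itself gives this row.

1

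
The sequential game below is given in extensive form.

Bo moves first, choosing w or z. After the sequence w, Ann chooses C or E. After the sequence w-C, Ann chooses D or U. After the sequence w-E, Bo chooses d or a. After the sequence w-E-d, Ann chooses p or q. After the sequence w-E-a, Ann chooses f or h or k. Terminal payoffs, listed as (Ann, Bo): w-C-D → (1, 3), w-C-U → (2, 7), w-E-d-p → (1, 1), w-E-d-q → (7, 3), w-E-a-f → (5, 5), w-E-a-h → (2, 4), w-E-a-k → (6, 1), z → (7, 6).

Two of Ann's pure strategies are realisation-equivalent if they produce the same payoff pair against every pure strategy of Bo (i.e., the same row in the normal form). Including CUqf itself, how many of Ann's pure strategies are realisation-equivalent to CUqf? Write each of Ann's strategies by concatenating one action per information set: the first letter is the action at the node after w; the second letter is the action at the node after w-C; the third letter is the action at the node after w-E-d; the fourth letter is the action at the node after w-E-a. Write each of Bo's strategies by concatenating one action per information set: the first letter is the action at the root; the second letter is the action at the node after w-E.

6

Row for CUqf (columns wd, wa, zd, za): (2,7) (2,7) (7,6) (7,6).
Under CUqf, Ann's choice at the node after w-E-d and at the node after w-E-a can never be reached regardless of what Bo does, so varying those choices leaves every outcome unchanged.
Holding the reachable choices fixed and varying the unreachable ones freely already gives 2 × 3 = 6 equivalent strategies.
No other strategy reproduces this row, so those 6 are the full class: CUpf, CUph, CUpk, CUqf, CUqh, CUqk.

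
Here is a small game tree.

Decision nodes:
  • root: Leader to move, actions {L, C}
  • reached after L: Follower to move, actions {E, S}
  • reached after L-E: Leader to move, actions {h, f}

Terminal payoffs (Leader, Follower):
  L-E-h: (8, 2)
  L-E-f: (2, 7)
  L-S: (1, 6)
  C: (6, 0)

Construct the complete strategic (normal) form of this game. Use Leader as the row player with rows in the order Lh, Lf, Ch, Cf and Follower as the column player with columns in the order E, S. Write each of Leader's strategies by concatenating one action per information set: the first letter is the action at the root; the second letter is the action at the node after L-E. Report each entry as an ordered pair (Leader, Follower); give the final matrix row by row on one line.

Lh: (8,2) (1,6) | Lf: (2,7) (1,6) | Ch: (6,0) (6,0) | Cf: (6,0) (6,0)

            E        S
  Lh    (8,2)    (1,6)
  Lf    (2,7)    (1,6)
  Ch    (6,0)    (6,0)
  Cf    (6,0)    (6,0)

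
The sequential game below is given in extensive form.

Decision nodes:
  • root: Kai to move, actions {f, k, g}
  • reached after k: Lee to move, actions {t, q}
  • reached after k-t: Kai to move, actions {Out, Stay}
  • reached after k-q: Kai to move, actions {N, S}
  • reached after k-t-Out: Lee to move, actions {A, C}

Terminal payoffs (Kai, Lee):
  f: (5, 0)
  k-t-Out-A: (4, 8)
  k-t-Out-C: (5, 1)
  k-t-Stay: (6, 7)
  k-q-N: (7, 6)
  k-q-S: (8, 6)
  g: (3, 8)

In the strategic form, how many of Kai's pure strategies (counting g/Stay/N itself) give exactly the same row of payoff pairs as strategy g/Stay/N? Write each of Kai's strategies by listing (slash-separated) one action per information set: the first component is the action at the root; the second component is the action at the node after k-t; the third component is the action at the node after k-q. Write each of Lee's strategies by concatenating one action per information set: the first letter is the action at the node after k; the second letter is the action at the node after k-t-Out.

4

Row for g/Stay/N (columns tA, tC, qA, qC): (3,8) (3,8) (3,8) (3,8).
Under g/Stay/N, Kai's choice at the node after k-t and at the node after k-q can never be reached regardless of what Lee does, so varying those choices leaves every outcome unchanged.
Holding the reachable choices fixed and varying the unreachable ones freely already gives 2 × 2 = 4 equivalent strategies.
No other strategy reproduces this row, so those 4 are the full class: g/Out/N, g/Out/S, g/Stay/N, g/Stay/S.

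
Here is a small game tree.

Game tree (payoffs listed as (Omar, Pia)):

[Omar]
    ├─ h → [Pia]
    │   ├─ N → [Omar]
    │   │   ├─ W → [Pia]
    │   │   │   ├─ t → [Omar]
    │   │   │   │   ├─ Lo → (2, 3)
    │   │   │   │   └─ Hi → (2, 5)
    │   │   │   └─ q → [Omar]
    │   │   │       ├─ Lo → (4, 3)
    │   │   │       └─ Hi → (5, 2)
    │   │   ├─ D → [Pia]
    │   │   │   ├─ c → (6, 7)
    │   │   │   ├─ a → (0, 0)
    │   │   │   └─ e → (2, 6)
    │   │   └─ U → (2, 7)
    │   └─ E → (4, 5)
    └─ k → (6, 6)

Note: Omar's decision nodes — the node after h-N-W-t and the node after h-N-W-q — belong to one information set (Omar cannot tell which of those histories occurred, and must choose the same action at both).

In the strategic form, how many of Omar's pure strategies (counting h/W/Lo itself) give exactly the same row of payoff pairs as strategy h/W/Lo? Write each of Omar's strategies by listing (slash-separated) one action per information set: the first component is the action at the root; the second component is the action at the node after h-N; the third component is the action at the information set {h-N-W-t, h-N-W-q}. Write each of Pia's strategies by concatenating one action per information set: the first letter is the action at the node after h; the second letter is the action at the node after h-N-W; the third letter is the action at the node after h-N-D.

1

Row for h/W/Lo (columns Ntc, Nta, Nte, Nqc, Nqa, Nqe, Etc, Eta, Ete, Eqc, Eqa, Eqe): (2,3) (2,3) (2,3) (4,3) (4,3) (4,3) (4,5) (4,5) (4,5) (4,5) (4,5) (4,5).
Every one of Omar's information sets is on the play path for some reply by Pia when Omar follows h/W/Lo.
Changing the action at any of them therefore changes at least one column, so only h/W/Lo itself gives this row.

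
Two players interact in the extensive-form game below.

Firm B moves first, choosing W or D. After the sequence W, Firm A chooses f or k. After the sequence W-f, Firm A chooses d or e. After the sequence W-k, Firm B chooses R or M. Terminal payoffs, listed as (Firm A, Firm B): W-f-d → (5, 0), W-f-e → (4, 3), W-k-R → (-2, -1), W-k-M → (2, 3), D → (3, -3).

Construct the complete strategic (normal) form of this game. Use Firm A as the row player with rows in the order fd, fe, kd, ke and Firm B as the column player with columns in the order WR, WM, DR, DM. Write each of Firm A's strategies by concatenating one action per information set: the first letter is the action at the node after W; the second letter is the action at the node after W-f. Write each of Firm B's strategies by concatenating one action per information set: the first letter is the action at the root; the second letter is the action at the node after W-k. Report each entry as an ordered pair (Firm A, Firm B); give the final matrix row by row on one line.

fd: (5,0) (5,0) (3,-3) (3,-3) | fe: (4,3) (4,3) (3,-3) (3,-3) | kd: (-2,-1) (2,3) (3,-3) (3,-3) | ke: (-2,-1) (2,3) (3,-3) (3,-3)

           WR       WM       DR       DM
  fd    (5,0)    (5,0)   (3,-3)   (3,-3)
  fe    (4,3)    (4,3)   (3,-3)   (3,-3)
  kd  (-2,-1)    (2,3)   (3,-3)   (3,-3)
  ke  (-2,-1)    (2,3)   (3,-3)   (3,-3)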